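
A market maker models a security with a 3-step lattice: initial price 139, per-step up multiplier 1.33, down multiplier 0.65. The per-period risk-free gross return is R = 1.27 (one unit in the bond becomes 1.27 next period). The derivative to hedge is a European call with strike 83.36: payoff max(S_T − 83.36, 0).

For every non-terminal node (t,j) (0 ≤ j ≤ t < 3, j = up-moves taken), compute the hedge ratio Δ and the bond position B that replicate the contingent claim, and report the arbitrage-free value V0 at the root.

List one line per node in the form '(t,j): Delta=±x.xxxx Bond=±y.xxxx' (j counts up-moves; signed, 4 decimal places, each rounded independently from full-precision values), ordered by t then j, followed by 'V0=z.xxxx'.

Risk-neutral probability p* = (R−d)/(u−d) = (1.27−0.65)/(1.33−0.65) = 0.9118.
Terminal values V(3,·): V(3,0)=0.0000, V(3,1)=0.0000, V(3,2)=76.4601, V(3,3)=243.6565
(2,0): S=58.7275. Δ = (V_up−V_dn)/(S_up−S_dn) = (0.0000−0.0000)/(78.1076−38.1729) = 0.0000. V = [p*·0.0000 + (1−p*)·0.0000]/1.27 = 0.0000. B = V − Δ·S = 0.0000.
(2,1): S=120.1655. Δ = (V_up−V_dn)/(S_up−S_dn) = (76.4601−0.0000)/(159.8201−78.1076) = 0.9357. V = [p*·76.4601 + (1−p*)·0.0000]/1.27 = 54.8926. B = V − Δ·S = -57.5487.
(2,2): S=245.8771. Δ = (V_up−V_dn)/(S_up−S_dn) = (243.6565−76.4601)/(327.0165−159.8201) = 1.0000. V = [p*·243.6565 + (1−p*)·76.4601]/1.27 = 180.2393. B = V − Δ·S = -65.6378.
(1,0): S=90.3500. Δ = (V_up−V_dn)/(S_up−S_dn) = (54.8926−0.0000)/(120.1655−58.7275) = 0.8935. V = [p*·54.8926 + (1−p*)·0.0000]/1.27 = 39.4088. B = V − Δ·S = -41.3157.
(1,1): S=184.8700. Δ = (V_up−V_dn)/(S_up−S_dn) = (180.2393−54.8926)/(245.8771−120.1655) = 0.9971. V = [p*·180.2393 + (1−p*)·54.8926]/1.27 = 133.2121. B = V − Δ·S = -51.1213.
(0,0): S=139.0000. Δ = (V_up−V_dn)/(S_up−S_dn) = (133.2121−39.4088)/(184.8700−90.3500) = 0.9924. V = [p*·133.2121 + (1−p*)·39.4088]/1.27 = 98.3742. B = V − Δ·S = -39.5717.
Check: Δ(0,0)·S0 + B(0,0) = 98.3742 = V0.

(0,0): Delta=0.9924 Bond=-39.5717
(1,0): Delta=0.8935 Bond=-41.3157
(1,1): Delta=0.9971 Bond=-51.1213
(2,0): Delta=0.0000 Bond=0.0000
(2,1): Delta=0.9357 Bond=-57.5487
(2,2): Delta=1.0000 Bond=-65.6378
V0=98.3742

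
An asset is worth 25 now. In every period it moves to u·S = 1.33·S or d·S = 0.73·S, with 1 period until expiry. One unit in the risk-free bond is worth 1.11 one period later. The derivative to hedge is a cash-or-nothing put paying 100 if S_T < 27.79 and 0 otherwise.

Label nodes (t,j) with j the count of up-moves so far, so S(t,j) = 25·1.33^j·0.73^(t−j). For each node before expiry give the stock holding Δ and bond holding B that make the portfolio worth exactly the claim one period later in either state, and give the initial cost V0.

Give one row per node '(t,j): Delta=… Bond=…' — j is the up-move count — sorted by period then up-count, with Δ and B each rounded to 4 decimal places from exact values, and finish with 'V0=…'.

(0,0): Delta=-6.6667 Bond=199.6997
V0=33.0330

Risk-neutral probability p* = (R−d)/(u−d) = (1.11−0.73)/(1.33−0.73) = 0.6333.
At expiry t=1: V(1,0)=100.0000, V(1,1)=0.0000
  t=0,j=0: stock 25.0000 → up 33.2500 (V=0.0000), down 18.2500 (V=100.0000). Price 33.0330; hedge Δ=-6.6667, bond B=199.6997.
Each (Δ,B) replicates both successor values, so the strategy is self-financing and V0 is arbitrage-free.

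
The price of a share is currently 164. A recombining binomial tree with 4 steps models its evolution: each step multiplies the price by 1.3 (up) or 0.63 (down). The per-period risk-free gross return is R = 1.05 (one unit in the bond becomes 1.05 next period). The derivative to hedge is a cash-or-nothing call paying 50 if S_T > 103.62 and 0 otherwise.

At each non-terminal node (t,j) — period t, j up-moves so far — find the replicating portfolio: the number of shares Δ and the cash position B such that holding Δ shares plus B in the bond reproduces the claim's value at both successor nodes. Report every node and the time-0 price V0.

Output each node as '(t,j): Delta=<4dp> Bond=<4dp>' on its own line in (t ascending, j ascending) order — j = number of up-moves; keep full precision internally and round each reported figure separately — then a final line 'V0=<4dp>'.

Under the risk-neutral measure, an up-move has probability p* = (R−d)/(u−d) = 0.6269 and values discount at R = 1.05.
Terminal values V(4,·): V(4,0)=0.0000, V(4,1)=0.0000, V(4,2)=50.0000, V(4,3)=50.0000, V(4,4)=50.0000
  t=3,j=0: stock 41.0077 → up 53.3100 (V=0.0000), down 25.8349 (V=0.0000). Price 0.0000; hedge Δ=0.0000, bond B=0.0000.
  t=3,j=1: stock 84.6191 → up 110.0048 (V=50.0000), down 53.3100 (V=0.0000). Price 29.8507; hedge Δ=0.8819, bond B=-44.7761.
  t=3,j=2: stock 174.6108 → up 226.9940 (V=50.0000), down 110.0048 (V=50.0000). Price 47.6190; hedge Δ=0.0000, bond B=47.6190.
  t=3,j=3: stock 360.3080 → up 468.4004 (V=50.0000), down 226.9940 (V=50.0000). Price 47.6190; hedge Δ=0.0000, bond B=47.6190.
  t=2,j=0: stock 65.0916 → up 84.6191 (V=29.8507), down 41.0077 (V=0.0000). Price 17.8213; hedge Δ=0.6845, bond B=-26.7320.
  t=2,j=1: stock 134.3160 → up 174.6108 (V=47.6190), down 84.6191 (V=29.8507). Price 39.0372; hedge Δ=0.1974, bond B=12.5174.
  t=2,j=2: stock 277.1600 → up 360.3080 (V=47.6190), down 174.6108 (V=47.6190). Price 45.3515; hedge Δ=0.0000, bond B=45.3515.
  t=1,j=0: stock 103.3200 → up 134.3160 (V=39.0372), down 65.0916 (V=17.8213). Price 29.6389; hedge Δ=0.3065, bond B=-2.0266.
  t=1,j=1: stock 213.2000 → up 277.1600 (V=45.3515), down 134.3160 (V=39.0372). Price 40.9480; hedge Δ=0.0442, bond B=31.5238.
  t=0,j=0: stock 164.0000 → up 213.2000 (V=40.9480), down 103.3200 (V=29.6389). Price 34.9792; hedge Δ=0.1029, bond B=18.1000.
Each (Δ,B) replicates both successor values, so the strategy is self-financing and V0 is arbitrage-free.

(0,0): Delta=0.1029 Bond=18.1000
(1,0): Delta=0.3065 Bond=-2.0266
(1,1): Delta=0.0442 Bond=31.5238
(2,0): Delta=0.6845 Bond=-26.7320
(2,1): Delta=0.1974 Bond=12.5174
(2,2): Delta=0.0000 Bond=45.3515
(3,0): Delta=0.0000 Bond=0.0000
(3,1): Delta=0.8819 Bond=-44.7761
(3,2): Delta=0.0000 Bond=47.6190
(3,3): Delta=0.0000 Bond=47.6190
V0=34.9792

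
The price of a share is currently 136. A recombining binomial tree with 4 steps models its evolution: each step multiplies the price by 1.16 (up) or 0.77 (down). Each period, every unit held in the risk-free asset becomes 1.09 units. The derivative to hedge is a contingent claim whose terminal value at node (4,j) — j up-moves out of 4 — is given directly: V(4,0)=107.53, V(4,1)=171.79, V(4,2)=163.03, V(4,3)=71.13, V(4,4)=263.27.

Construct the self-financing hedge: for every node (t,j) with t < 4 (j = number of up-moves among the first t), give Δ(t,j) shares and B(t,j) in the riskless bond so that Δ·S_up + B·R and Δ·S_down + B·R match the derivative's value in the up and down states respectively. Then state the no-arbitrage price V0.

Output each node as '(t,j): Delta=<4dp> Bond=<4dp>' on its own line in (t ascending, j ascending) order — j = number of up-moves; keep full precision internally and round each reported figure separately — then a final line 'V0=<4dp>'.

Risk-neutral probability p* = (R−d)/(u−d) = (1.09−0.77)/(1.16−0.77) = 0.8205.
At expiry t=4: V(4,0)=107.5300, V(4,1)=171.7900, V(4,2)=163.0300, V(4,3)=71.1300, V(4,4)=263.2700
Node (3,0) S=62.0885: V=(p*·171.7900+(1−p*)·107.5300)/1.09=147.0240; Δ=(171.7900−107.5300)/(72.0226−47.8081)=2.6538; B=V−Δ·S=-17.7452
Node (3,1) S=93.5359: V=(p*·163.0300+(1−p*)·171.7900)/1.09=151.0113; Δ=(163.0300−171.7900)/(108.5016−72.0226)=-0.2401; B=V−Δ·S=173.4728
Node (3,2) S=140.9112: V=(p*·71.1300+(1−p*)·163.0300)/1.09=80.3898; Δ=(71.1300−163.0300)/(163.4570−108.5016)=-1.6723; B=V−Δ·S=316.0308
Node (3,3) S=212.2819: V=(p*·263.2700+(1−p*)·71.1300)/1.09=209.8930; Δ=(263.2700−71.1300)/(246.2470−163.4570)=2.3208; B=V−Δ·S=-282.7737
Node (2,0) S=80.6344: V=(p*·151.0113+(1−p*)·147.0240)/1.09=137.8859; Δ=(151.0113−147.0240)/(93.5359−62.0885)=0.1268; B=V−Δ·S=127.6621
Node (2,1) S=121.4752: V=(p*·80.3898+(1−p*)·151.0113)/1.09=85.3811; Δ=(80.3898−151.0113)/(140.9112−93.5359)=-1.4907; B=V−Δ·S=266.4619
Node (2,2) S=183.0016: V=(p*·209.8930+(1−p*)·80.3898)/1.09=171.2374; Δ=(209.8930−80.3898)/(212.2819−140.9112)=1.8145; B=V−Δ·S=-160.8220
Node (1,0) S=104.7200: V=(p*·85.3811+(1−p*)·137.8859)/1.09=86.9771; Δ=(85.3811−137.8859)/(121.4752−80.6344)=-1.2856; B=V−Δ·S=221.6047
Node (1,1) S=157.7600: V=(p*·171.2374+(1−p*)·85.3811)/1.09=142.9609; Δ=(171.2374−85.3811)/(183.0016−121.4752)=1.3954; B=V−Δ·S=-77.1835
Node (0,0) S=136.0000: V=(p*·142.9609+(1−p*)·86.9771)/1.09=121.9381; Δ=(142.9609−86.9771)/(157.7600−104.7200)=1.0555; B=V−Δ·S=-21.6099
Self-financing check: at every node Δ·S+B equals the discounted successor values.

(0,0): Delta=1.0555 Bond=-21.6099
(1,0): Delta=-1.2856 Bond=221.6047
(1,1): Delta=1.3954 Bond=-77.1835
(2,0): Delta=0.1268 Bond=127.6621
(2,1): Delta=-1.4907 Bond=266.4619
(2,2): Delta=1.8145 Bond=-160.8220
(3,0): Delta=2.6538 Bond=-17.7452
(3,1): Delta=-0.2401 Bond=173.4728
(3,2): Delta=-1.6723 Bond=316.0308
(3,3): Delta=2.3208 Bond=-282.7737
V0=121.9381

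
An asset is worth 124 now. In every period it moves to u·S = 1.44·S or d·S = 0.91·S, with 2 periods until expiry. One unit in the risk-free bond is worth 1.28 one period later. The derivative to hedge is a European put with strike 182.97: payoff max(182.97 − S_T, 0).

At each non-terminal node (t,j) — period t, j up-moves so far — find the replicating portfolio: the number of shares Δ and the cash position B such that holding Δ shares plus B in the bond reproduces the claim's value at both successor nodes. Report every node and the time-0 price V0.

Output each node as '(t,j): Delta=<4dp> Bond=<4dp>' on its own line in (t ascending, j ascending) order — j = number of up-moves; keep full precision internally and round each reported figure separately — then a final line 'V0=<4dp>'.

(0,0): Delta=-0.3846 Bond=57.4235
(1,0): Delta=-1.0000 Bond=142.9453
(1,1): Delta=-0.2164 Bond=43.4725
V0=9.7348

Risk-neutral probability p* = (R−d)/(u−d) = (1.28−0.91)/(1.44−0.91) = 0.6981.
Terminal values V(2,·): V(2,0)=80.2856, V(2,1)=20.4804, V(2,2)=0.0000
(1,0): S=112.8400. Δ = (V_up−V_dn)/(S_up−S_dn) = (20.4804−80.2856)/(162.4896−102.6844) = -1.0000. V = [p*·20.4804 + (1−p*)·80.2856]/1.28 = 30.1053. B = V − Δ·S = 142.9453.
(1,1): S=178.5600. Δ = (V_up−V_dn)/(S_up−S_dn) = (0.0000−20.4804)/(257.1264−162.4896) = -0.2164. V = [p*·0.0000 + (1−p*)·20.4804]/1.28 = 4.8303. B = V − Δ·S = 43.4725.
(0,0): S=124.0000. Δ = (V_up−V_dn)/(S_up−S_dn) = (4.8303−30.1053)/(178.5600−112.8400) = -0.3846. V = [p*·4.8303 + (1−p*)·30.1053]/1.28 = 9.7348. B = V − Δ·S = 57.4235.
Self-financing check: at every node Δ·S+B equals the discounted successor values.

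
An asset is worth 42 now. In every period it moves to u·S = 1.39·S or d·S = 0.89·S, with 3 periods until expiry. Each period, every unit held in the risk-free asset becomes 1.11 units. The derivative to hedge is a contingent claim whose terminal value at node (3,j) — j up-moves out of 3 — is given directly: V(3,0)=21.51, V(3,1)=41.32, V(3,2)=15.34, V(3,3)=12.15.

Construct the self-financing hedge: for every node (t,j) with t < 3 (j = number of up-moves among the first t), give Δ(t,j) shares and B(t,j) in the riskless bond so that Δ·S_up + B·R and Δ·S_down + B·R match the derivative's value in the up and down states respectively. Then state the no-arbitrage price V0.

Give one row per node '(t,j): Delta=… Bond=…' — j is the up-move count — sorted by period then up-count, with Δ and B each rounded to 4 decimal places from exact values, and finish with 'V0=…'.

Risk-neutral probability p* = (R−d)/(u−d) = (1.11−0.89)/(1.39−0.89) = 0.4400.
At expiry t=3: V(3,0)=21.5100, V(3,1)=41.3200, V(3,2)=15.3400, V(3,3)=12.1500
Node (2,0) S=33.2682: V=(p*·41.3200+(1−p*)·21.5100)/1.11=27.2310; Δ=(41.3200−21.5100)/(46.2428−29.6087)=1.1909; B=V−Δ·S=-12.3890
Node (2,1) S=51.9582: V=(p*·15.3400+(1−p*)·41.3200)/1.11=26.9268; Δ=(15.3400−41.3200)/(72.2219−46.2428)=-1.0000; B=V−Δ·S=78.8868
Node (2,2) S=81.1482: V=(p*·12.1500+(1−p*)·15.3400)/1.11=12.5553; Δ=(12.1500−15.3400)/(112.7960−72.2219)=-0.0786; B=V−Δ·S=18.9353
Node (1,0) S=37.3800: V=(p*·26.9268+(1−p*)·27.2310)/1.11=24.4119; Δ=(26.9268−27.2310)/(51.9582−33.2682)=-0.0163; B=V−Δ·S=25.0202
Node (1,1) S=58.3800: V=(p*·12.5553+(1−p*)·26.9268)/1.11=18.5616; Δ=(12.5553−26.9268)/(81.1482−51.9582)=-0.4923; B=V−Δ·S=47.3047
Node (0,0) S=42.0000: V=(p*·18.5616+(1−p*)·24.4119)/1.11=19.6736; Δ=(18.5616−24.4119)/(58.3800−37.3800)=-0.2786; B=V−Δ·S=31.3742
The time-0 hedge costs 19.6736, which is the no-arbitrage price.

(0,0): Delta=-0.2786 Bond=31.3742
(1,0): Delta=-0.0163 Bond=25.0202
(1,1): Delta=-0.4923 Bond=47.3047
(2,0): Delta=1.1909 Bond=-12.3890
(2,1): Delta=-1.0000 Bond=78.8868
(2,2): Delta=-0.0786 Bond=18.9353
V0=19.6736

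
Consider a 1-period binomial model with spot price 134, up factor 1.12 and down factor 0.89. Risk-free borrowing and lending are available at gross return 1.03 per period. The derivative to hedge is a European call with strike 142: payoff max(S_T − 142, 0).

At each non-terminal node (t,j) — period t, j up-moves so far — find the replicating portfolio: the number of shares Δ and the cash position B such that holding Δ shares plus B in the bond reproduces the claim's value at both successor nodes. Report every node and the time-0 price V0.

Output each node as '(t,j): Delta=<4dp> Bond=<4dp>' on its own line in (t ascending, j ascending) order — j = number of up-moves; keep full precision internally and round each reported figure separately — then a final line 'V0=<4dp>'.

(0,0): Delta=0.2622 Bond=-30.3554
V0=4.7750

Since d<R<u, set p* = (R−d)/(u−d) = 0.6087; price each node as the discounted p*-expectation of its children.
At expiry t=1: V(1,0)=0.0000, V(1,1)=8.0800
  t=0,j=0: stock 134.0000 → up 150.0800 (V=8.0800), down 119.2600 (V=0.0000). Price 4.7750; hedge Δ=0.2622, bond B=-30.3554.
Self-financing check: at every node Δ·S+B equals the discounted successor values.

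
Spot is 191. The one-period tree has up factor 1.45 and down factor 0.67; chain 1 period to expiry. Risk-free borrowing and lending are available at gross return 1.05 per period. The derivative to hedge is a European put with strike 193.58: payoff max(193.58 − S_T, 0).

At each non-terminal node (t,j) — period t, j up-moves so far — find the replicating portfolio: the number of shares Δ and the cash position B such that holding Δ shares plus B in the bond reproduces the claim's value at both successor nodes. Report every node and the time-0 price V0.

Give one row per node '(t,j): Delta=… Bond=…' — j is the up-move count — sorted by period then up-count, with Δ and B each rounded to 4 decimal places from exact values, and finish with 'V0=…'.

Since d<R<u, set p* = (R−d)/(u−d) = 0.4872; price each node as the discounted p*-expectation of its children.
Terminal payoffs: V(1,0)=65.6100, V(1,1)=0.0000
Node (0,0) S=191.0000: V=(p*·0.0000+(1−p*)·65.6100)/1.05=32.0440; Δ=(0.0000−65.6100)/(276.9500−127.9700)=-0.4404; B=V−Δ·S=116.1593
Check: Δ(0,0)·S0 + B(0,0) = 32.0440 = V0.

(0,0): Delta=-0.4404 Bond=116.1593
V0=32.0440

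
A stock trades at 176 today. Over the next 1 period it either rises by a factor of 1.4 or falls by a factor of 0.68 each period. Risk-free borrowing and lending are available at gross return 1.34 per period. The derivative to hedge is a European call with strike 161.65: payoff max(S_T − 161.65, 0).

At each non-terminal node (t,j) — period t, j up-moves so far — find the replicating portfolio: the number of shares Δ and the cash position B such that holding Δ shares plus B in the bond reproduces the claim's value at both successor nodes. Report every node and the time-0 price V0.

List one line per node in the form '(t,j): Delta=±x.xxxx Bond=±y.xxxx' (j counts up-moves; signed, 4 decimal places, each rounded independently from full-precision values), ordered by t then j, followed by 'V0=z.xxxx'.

Since d<R<u, set p* = (R−d)/(u−d) = 0.9167; price each node as the discounted p*-expectation of its children.
At expiry t=1: V(1,0)=0.0000, V(1,1)=84.7500
  t=0,j=0: stock 176.0000 → up 246.4000 (V=84.7500), down 119.6800 (V=0.0000). Price 57.9757; hedge Δ=0.6688, bond B=-59.7326.
Root portfolio cost Δ·176+B reproduces V0=57.9757.

(0,0): Delta=0.6688 Bond=-59.7326
V0=57.9757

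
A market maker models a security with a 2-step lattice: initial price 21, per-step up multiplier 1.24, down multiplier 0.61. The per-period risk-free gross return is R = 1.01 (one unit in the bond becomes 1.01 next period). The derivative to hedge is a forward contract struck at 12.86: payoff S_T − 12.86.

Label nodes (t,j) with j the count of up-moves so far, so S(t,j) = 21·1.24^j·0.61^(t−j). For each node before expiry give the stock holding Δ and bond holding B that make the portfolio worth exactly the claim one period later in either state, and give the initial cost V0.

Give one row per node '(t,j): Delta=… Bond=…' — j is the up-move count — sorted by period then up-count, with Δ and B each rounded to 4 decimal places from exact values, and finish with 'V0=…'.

(0,0): Delta=1.0000 Bond=-12.6066
(1,0): Delta=1.0000 Bond=-12.7327
(1,1): Delta=1.0000 Bond=-12.7327
V0=8.3934

No-arbitrage ⇒ martingale measure with p* = (R−d)/(u−d) = 0.6349.
Terminal payoffs: V(2,0)=-5.0459, V(2,1)=3.0244, V(2,2)=19.4296
(1,0): S=12.8100. Δ = (V_up−V_dn)/(S_up−S_dn) = (3.0244−-5.0459)/(15.8844−7.8141) = 1.0000. V = [p*·3.0244 + (1−p*)·-5.0459]/1.01 = 0.0773. B = V − Δ·S = -12.7327.
(1,1): S=26.0400. Δ = (V_up−V_dn)/(S_up−S_dn) = (19.4296−3.0244)/(32.2896−15.8844) = 1.0000. V = [p*·19.4296 + (1−p*)·3.0244]/1.01 = 13.3073. B = V − Δ·S = -12.7327.
(0,0): S=21.0000. Δ = (V_up−V_dn)/(S_up−S_dn) = (13.3073−0.0773)/(26.0400−12.8100) = 1.0000. V = [p*·13.3073 + (1−p*)·0.0773]/1.01 = 8.3934. B = V − Δ·S = -12.6066.
Self-financing check: at every node Δ·S+B equals the discounted successor values.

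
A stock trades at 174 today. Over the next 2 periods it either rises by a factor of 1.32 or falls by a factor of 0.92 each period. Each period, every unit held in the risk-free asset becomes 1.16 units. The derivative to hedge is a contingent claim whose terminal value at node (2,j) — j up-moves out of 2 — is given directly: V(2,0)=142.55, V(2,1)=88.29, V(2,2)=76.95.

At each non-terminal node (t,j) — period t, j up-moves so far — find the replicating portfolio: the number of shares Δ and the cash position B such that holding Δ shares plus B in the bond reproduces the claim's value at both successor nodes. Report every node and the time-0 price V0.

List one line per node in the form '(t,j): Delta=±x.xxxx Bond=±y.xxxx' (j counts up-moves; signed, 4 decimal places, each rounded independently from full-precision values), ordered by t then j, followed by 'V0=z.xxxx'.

Under the risk-neutral measure, an up-move has probability p* = (R−d)/(u−d) = 0.6000 and values discount at R = 1.16.
Payoff layer (t=2): V(2,0)=142.5500, V(2,1)=88.2900, V(2,2)=76.9500
Node (1,0) S=160.0800: V=(p*·88.2900+(1−p*)·142.5500)/1.16=94.8224; Δ=(88.2900−142.5500)/(211.3056−147.2736)=-0.8474; B=V−Δ·S=230.4724
Node (1,1) S=229.6800: V=(p*·76.9500+(1−p*)·88.2900)/1.16=70.2466; Δ=(76.9500−88.2900)/(303.1776−211.3056)=-0.1234; B=V−Δ·S=98.5966
Node (0,0) S=174.0000: V=(p*·70.2466+(1−p*)·94.8224)/1.16=69.0318; Δ=(70.2466−94.8224)/(229.6800−160.0800)=-0.3531; B=V−Δ·S=130.4715
The time-0 hedge costs 69.0318, which is the no-arbitrage price.

(0,0): Delta=-0.3531 Bond=130.4715
(1,0): Delta=-0.8474 Bond=230.4724
(1,1): Delta=-0.1234 Bond=98.5966
V0=69.0318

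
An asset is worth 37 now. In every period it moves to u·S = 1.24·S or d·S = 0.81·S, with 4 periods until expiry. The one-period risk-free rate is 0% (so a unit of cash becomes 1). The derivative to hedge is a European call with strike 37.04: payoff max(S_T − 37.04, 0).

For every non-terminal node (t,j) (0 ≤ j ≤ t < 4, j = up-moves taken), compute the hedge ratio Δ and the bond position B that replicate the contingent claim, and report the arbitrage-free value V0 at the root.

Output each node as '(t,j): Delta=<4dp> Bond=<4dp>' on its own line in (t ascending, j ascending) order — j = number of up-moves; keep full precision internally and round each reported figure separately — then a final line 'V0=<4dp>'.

Since d<R<u, set p* = (R−d)/(u−d) = 0.4419; price each node as the discounted p*-expectation of its children.
At expiry t=4: V(4,0)=0.0000, V(4,1)=0.0000, V(4,2)=0.2863, V(4,3)=20.1015, V(4,4)=50.4359
  t=3,j=0: stock 19.6633 → up 24.3825 (V=0.0000), down 15.9273 (V=0.0000). Price 0.0000; hedge Δ=0.0000, bond B=0.0000.
  t=3,j=1: stock 30.1019 → up 37.3263 (V=0.2863), down 24.3825 (V=0.0000). Price 0.1265; hedge Δ=0.0221, bond B=-0.5393.
  t=3,j=2: stock 46.0819 → up 57.1415 (V=20.1015), down 37.3263 (V=0.2863). Price 9.0419; hedge Δ=1.0000, bond B=-37.0400.
  t=3,j=3: stock 70.5451 → up 87.4759 (V=50.4359), down 57.1415 (V=20.1015). Price 33.5051; hedge Δ=1.0000, bond B=-37.0400.
  t=2,j=0: stock 24.2757 → up 30.1019 (V=0.1265), down 19.6633 (V=0.0000). Price 0.0559; hedge Δ=0.0121, bond B=-0.2383.
  t=2,j=1: stock 37.1628 → up 46.0819 (V=9.0419), down 30.1019 (V=0.1265). Price 4.0659; hedge Δ=0.5579, bond B=-16.6675.
  t=2,j=2: stock 56.8912 → up 70.5451 (V=33.5051), down 46.0819 (V=9.0419). Price 19.8512; hedge Δ=1.0000, bond B=-37.0400.
  t=1,j=0: stock 29.9700 → up 37.1628 (V=4.0659), down 24.2757 (V=0.0559). Price 1.8277; hedge Δ=0.3112, bond B=-7.4977.
  t=1,j=1: stock 45.8800 → up 56.8912 (V=19.8512), down 37.1628 (V=4.0659). Price 11.0408; hedge Δ=0.8001, bond B=-25.6693.
  t=0,j=0: stock 37.0000 → up 45.8800 (V=11.0408), down 29.9700 (V=1.8277). Price 5.8986; hedge Δ=0.5791, bond B=-15.5270.
Check: Δ(0,0)·S0 + B(0,0) = 5.8986 = V0.

(0,0): Delta=0.5791 Bond=-15.5270
(1,0): Delta=0.3112 Bond=-7.4977
(1,1): Delta=0.8001 Bond=-25.6693
(2,0): Delta=0.0121 Bond=-0.2383
(2,1): Delta=0.5579 Bond=-16.6675
(2,2): Delta=1.0000 Bond=-37.0400
(3,0): Delta=0.0000 Bond=0.0000
(3,1): Delta=0.0221 Bond=-0.5393
(3,2): Delta=1.0000 Bond=-37.0400
(3,3): Delta=1.0000 Bond=-37.0400
V0=5.8986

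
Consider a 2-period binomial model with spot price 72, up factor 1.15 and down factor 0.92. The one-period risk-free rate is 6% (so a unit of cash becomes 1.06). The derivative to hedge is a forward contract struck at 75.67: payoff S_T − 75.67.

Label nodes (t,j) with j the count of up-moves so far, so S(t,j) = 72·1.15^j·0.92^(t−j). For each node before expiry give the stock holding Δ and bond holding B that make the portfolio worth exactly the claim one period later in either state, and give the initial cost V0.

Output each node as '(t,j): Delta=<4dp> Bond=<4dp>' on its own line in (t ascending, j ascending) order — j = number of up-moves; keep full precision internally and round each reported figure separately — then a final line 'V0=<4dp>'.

(0,0): Delta=1.0000 Bond=-67.3460
(1,0): Delta=1.0000 Bond=-71.3868
(1,1): Delta=1.0000 Bond=-71.3868
V0=4.6540

No-arbitrage ⇒ martingale measure with p* = (R−d)/(u−d) = 0.6087.
Payoff layer (t=2): V(2,0)=-14.7292, V(2,1)=0.5060, V(2,2)=19.5500
  t=1,j=0: stock 66.2400 → up 76.1760 (V=0.5060), down 60.9408 (V=-14.7292). Price -5.1468; hedge Δ=1.0000, bond B=-71.3868.
  t=1,j=1: stock 82.8000 → up 95.2200 (V=19.5500), down 76.1760 (V=0.5060). Price 11.4132; hedge Δ=1.0000, bond B=-71.3868.
  t=0,j=0: stock 72.0000 → up 82.8000 (V=11.4132), down 66.2400 (V=-5.1468). Price 4.6540; hedge Δ=1.0000, bond B=-67.3460.
The time-0 hedge costs 4.6540, which is the no-arbitrage price.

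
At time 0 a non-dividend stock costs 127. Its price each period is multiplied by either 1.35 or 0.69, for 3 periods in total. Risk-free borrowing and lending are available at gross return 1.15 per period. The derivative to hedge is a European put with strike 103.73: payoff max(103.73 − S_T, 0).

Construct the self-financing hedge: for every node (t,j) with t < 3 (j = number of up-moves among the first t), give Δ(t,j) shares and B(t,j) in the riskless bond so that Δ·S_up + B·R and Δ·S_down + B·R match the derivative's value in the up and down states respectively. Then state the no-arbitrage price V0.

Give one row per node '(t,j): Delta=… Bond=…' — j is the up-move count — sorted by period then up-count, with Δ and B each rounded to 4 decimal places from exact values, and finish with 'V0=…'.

Risk-neutral probability p* = (R−d)/(u−d) = (1.15−0.69)/(1.35−0.69) = 0.6970.
Terminal payoffs: V(3,0)=62.0094, V(3,1)=22.1027, V(3,2)=0.0000, V(3,3)=0.0000
(2,0): S=60.4647. Δ = (V_up−V_dn)/(S_up−S_dn) = (22.1027−62.0094)/(81.6273−41.7206) = -1.0000. V = [p*·22.1027 + (1−p*)·62.0094]/1.15 = 29.7353. B = V − Δ·S = 90.2000.
(2,1): S=118.3005. Δ = (V_up−V_dn)/(S_up−S_dn) = (0.0000−22.1027)/(159.7057−81.6273) = -0.2831. V = [p*·0.0000 + (1−p*)·22.1027]/1.15 = 5.8242. B = V − Δ·S = 39.3130.
(2,2): S=231.4575. Δ = (V_up−V_dn)/(S_up−S_dn) = (0.0000−0.0000)/(312.4676−159.7057) = 0.0000. V = [p*·0.0000 + (1−p*)·0.0000]/1.15 = 0.0000. B = V − Δ·S = 0.0000.
(1,0): S=87.6300. Δ = (V_up−V_dn)/(S_up−S_dn) = (5.8242−29.7353)/(118.3005−60.4647) = -0.4134. V = [p*·5.8242 + (1−p*)·29.7353]/1.15 = 11.3652. B = V − Δ·S = 47.5942.
(1,1): S=171.4500. Δ = (V_up−V_dn)/(S_up−S_dn) = (0.0000−5.8242)/(231.4575−118.3005) = -0.0515. V = [p*·0.0000 + (1−p*)·5.8242]/1.15 = 1.5347. B = V − Δ·S = 10.3592.
(0,0): S=127.0000. Δ = (V_up−V_dn)/(S_up−S_dn) = (1.5347−11.3652)/(171.4500−87.6300) = -0.1173. V = [p*·1.5347 + (1−p*)·11.3652]/1.15 = 3.9249. B = V − Δ·S = 18.8196.
The time-0 hedge costs 3.9249, which is the no-arbitrage price.

(0,0): Delta=-0.1173 Bond=18.8196
(1,0): Delta=-0.4134 Bond=47.5942
(1,1): Delta=-0.0515 Bond=10.3592
(2,0): Delta=-1.0000 Bond=90.2000
(2,1): Delta=-0.2831 Bond=39.3130
(2,2): Delta=0.0000 Bond=0.0000
V0=3.9249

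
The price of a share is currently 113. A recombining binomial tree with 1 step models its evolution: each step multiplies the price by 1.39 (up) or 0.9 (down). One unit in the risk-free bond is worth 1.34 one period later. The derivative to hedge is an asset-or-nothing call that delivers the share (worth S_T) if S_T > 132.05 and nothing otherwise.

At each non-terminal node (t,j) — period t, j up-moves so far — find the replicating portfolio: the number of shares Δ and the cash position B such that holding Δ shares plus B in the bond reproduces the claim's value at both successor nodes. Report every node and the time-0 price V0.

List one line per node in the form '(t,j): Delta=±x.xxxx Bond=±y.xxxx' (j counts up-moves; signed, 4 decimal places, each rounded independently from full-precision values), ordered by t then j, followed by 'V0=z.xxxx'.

The replicating-portfolio and risk-neutral prices coincide; use p* = (1.34−0.9)/(1.39−0.9) = 0.8980 for the latter.
Terminal values V(1,·): V(1,0)=0.0000, V(1,1)=157.0700
  t=0,j=0: stock 113.0000 → up 157.0700 (V=157.0700), down 101.7000 (V=0.0000). Price 105.2556; hedge Δ=2.8367, bond B=-215.2955.
Root portfolio cost Δ·113+B reproduces V0=105.2556.

(0,0): Delta=2.8367 Bond=-215.2955
V0=105.2556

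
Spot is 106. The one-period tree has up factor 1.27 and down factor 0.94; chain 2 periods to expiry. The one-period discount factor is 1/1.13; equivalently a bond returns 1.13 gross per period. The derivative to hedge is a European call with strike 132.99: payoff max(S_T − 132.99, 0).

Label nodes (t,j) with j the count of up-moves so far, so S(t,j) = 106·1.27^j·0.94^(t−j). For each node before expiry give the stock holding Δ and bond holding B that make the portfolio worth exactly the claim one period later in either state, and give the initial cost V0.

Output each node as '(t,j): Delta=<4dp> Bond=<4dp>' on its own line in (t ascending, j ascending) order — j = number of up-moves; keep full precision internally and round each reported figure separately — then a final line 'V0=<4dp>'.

(0,0): Delta=0.5532 Bond=-48.7778
(1,0): Delta=0.0000 Bond=0.0000
(1,1): Delta=0.8549 Bond=-95.7328
V0=9.8593

The replicating-portfolio and risk-neutral prices coincide; use p* = (1.13−0.94)/(1.27−0.94) = 0.5758 for the latter.
Terminal payoffs: V(2,0)=0.0000, V(2,1)=0.0000, V(2,2)=37.9774
Node (1,0) S=99.6400: V=(p*·0.0000+(1−p*)·0.0000)/1.13=0.0000; Δ=(0.0000−0.0000)/(126.5428−93.6616)=0.0000; B=V−Δ·S=0.0000
Node (1,1) S=134.6200: V=(p*·37.9774+(1−p*)·0.0000)/1.13=19.3502; Δ=(37.9774−0.0000)/(170.9674−126.5428)=0.8549; B=V−Δ·S=-95.7328
Node (0,0) S=106.0000: V=(p*·19.3502+(1−p*)·0.0000)/1.13=9.8593; Δ=(19.3502−0.0000)/(134.6200−99.6400)=0.5532; B=V−Δ·S=-48.7778
Root portfolio cost Δ·106+B reproduces V0=9.8593.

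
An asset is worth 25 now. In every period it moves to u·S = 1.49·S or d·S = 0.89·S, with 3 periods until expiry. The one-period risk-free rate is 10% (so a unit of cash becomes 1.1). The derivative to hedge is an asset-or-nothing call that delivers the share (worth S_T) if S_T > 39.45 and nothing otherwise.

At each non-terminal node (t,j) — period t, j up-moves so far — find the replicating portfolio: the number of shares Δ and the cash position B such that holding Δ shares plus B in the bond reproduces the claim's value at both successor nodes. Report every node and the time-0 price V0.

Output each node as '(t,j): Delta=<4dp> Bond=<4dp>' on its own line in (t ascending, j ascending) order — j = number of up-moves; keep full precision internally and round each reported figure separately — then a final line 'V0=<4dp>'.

No-arbitrage ⇒ martingale measure with p* = (R−d)/(u−d) = 0.3500.
Terminal values V(3,·): V(3,0)=0.0000, V(3,1)=0.0000, V(3,2)=49.3972, V(3,3)=82.6987
(2,0): S=19.8025. Δ = (V_up−V_dn)/(S_up−S_dn) = (0.0000−0.0000)/(29.5057−17.6242) = 0.0000. V = [p*·0.0000 + (1−p*)·0.0000]/1.1 = 0.0000. B = V − Δ·S = 0.0000.
(2,1): S=33.1525. Δ = (V_up−V_dn)/(S_up−S_dn) = (49.3972−0.0000)/(49.3972−29.5057) = 2.4833. V = [p*·49.3972 + (1−p*)·0.0000]/1.1 = 15.7173. B = V − Δ·S = -66.6114.
(2,2): S=55.5025. Δ = (V_up−V_dn)/(S_up−S_dn) = (82.6987−49.3972)/(82.6987−49.3972) = 1.0000. V = [p*·82.6987 + (1−p*)·49.3972]/1.1 = 55.5025. B = V − Δ·S = 0.0000.
(1,0): S=22.2500. Δ = (V_up−V_dn)/(S_up−S_dn) = (15.7173−0.0000)/(33.1525−19.8025) = 1.1773. V = [p*·15.7173 + (1−p*)·0.0000]/1.1 = 5.0010. B = V − Δ·S = -21.1945.
(1,1): S=37.2500. Δ = (V_up−V_dn)/(S_up−S_dn) = (55.5025−15.7173)/(55.5025−33.1525) = 1.7801. V = [p*·55.5025 + (1−p*)·15.7173]/1.1 = 26.9474. B = V − Δ·S = -39.3613.
(0,0): S=25.0000. Δ = (V_up−V_dn)/(S_up−S_dn) = (26.9474−5.0010)/(37.2500−22.2500) = 1.4631. V = [p*·26.9474 + (1−p*)·5.0010]/1.1 = 11.5293. B = V − Δ·S = -25.0481.
Check: Δ(0,0)·S0 + B(0,0) = 11.5293 = V0.

(0,0): Delta=1.4631 Bond=-25.0481
(1,0): Delta=1.1773 Bond=-21.1945
(1,1): Delta=1.7801 Bond=-39.3613
(2,0): Delta=0.0000 Bond=0.0000
(2,1): Delta=2.4833 Bond=-66.6114
(2,2): Delta=1.0000 Bond=0.0000
V0=11.5293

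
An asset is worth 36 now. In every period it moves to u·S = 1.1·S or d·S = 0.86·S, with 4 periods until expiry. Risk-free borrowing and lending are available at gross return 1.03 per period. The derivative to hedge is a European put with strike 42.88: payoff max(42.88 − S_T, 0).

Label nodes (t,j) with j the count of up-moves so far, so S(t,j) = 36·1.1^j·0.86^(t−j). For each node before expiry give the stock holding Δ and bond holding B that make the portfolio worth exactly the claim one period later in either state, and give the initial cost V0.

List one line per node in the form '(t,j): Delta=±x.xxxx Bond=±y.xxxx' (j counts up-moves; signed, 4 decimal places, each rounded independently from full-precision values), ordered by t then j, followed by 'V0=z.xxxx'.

(0,0): Delta=-0.6301 Bond=26.9785
(1,0): Delta=-1.0000 Bond=39.2413
(1,1): Delta=-0.5110 Bond=23.0717
(2,0): Delta=-1.0000 Bond=40.4185
(2,1): Delta=-1.0000 Bond=40.4185
(2,2): Delta=-0.3535 Bond=16.9061
(3,0): Delta=-1.0000 Bond=41.6311
(3,1): Delta=-1.0000 Bond=41.6311
(3,2): Delta=-1.0000 Bond=41.6311
(3,3): Delta=-0.1454 Bond=7.4412
V0=4.2964

Under the risk-neutral measure, an up-move has probability p* = (R−d)/(u−d) = 0.7083 and values discount at R = 1.03.
Terminal payoffs: V(4,0)=23.1877, V(4,1)=17.6922, V(4,2)=10.6630, V(4,3)=1.6722, V(4,4)=0.0000
  t=3,j=0: stock 22.8980 → up 25.1878 (V=17.6922), down 19.6923 (V=23.1877). Price 18.7331; hedge Δ=-1.0000, bond B=41.6311.
  t=3,j=1: stock 29.2882 → up 32.2170 (V=10.6630), down 25.1878 (V=17.6922). Price 12.3429; hedge Δ=-1.0000, bond B=41.6311.
  t=3,j=2: stock 37.4616 → up 41.2078 (V=1.6722), down 32.2170 (V=10.6630). Price 4.1695; hedge Δ=-1.0000, bond B=41.6311.
  t=3,j=3: stock 47.9160 → up 52.7076 (V=0.0000), down 41.2078 (V=1.6722). Price 0.4735; hedge Δ=-0.1454, bond B=7.4412.
  t=2,j=0: stock 26.6256 → up 29.2882 (V=12.3429), down 22.8980 (V=18.7331). Price 13.7929; hedge Δ=-1.0000, bond B=40.4185.
  t=2,j=1: stock 34.0560 → up 37.4616 (V=4.1695), down 29.2882 (V=12.3429). Price 6.3625; hedge Δ=-1.0000, bond B=40.4185.
  t=2,j=2: stock 43.5600 → up 47.9160 (V=0.4735), down 37.4616 (V=4.1695). Price 1.5063; hedge Δ=-0.3535, bond B=16.9061.
  t=1,j=0: stock 30.9600 → up 34.0560 (V=6.3625), down 26.6256 (V=13.7929). Price 8.2813; hedge Δ=-1.0000, bond B=39.2413.
  t=1,j=1: stock 39.6000 → up 43.5600 (V=1.5063), down 34.0560 (V=6.3625). Price 2.8376; hedge Δ=-0.5110, bond B=23.0717.
  t=0,j=0: stock 36.0000 → up 39.6000 (V=2.8376), down 30.9600 (V=8.2813). Price 4.2964; hedge Δ=-0.6301, bond B=26.9785.
Check: Δ(0,0)·S0 + B(0,0) = 4.2964 = V0.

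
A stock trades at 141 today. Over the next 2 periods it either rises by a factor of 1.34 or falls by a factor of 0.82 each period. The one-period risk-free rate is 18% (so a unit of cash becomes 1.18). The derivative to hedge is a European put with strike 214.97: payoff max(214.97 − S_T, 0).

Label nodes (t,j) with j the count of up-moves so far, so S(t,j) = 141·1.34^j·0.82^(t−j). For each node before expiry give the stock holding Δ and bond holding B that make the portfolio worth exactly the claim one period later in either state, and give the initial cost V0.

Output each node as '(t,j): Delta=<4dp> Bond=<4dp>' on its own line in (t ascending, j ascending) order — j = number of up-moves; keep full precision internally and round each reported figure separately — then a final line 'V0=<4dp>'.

(0,0): Delta=-0.6942 Bond=124.4297
(1,0): Delta=-1.0000 Bond=182.1780
(1,1): Delta=-0.6111 Bond=131.1156
V0=26.5406

No-arbitrage ⇒ martingale measure with p* = (R−d)/(u−d) = 0.6923.
At expiry t=2: V(2,0)=120.1616, V(2,1)=60.0392, V(2,2)=0.0000
Node (1,0) S=115.6200: V=(p*·60.0392+(1−p*)·120.1616)/1.18=66.5580; Δ=(60.0392−120.1616)/(154.9308−94.8084)=-1.0000; B=V−Δ·S=182.1780
Node (1,1) S=188.9400: V=(p*·0.0000+(1−p*)·60.0392)/1.18=15.6556; Δ=(0.0000−60.0392)/(253.1796−154.9308)=-0.6111; B=V−Δ·S=131.1156
Node (0,0) S=141.0000: V=(p*·15.6556+(1−p*)·66.5580)/1.18=26.5406; Δ=(15.6556−66.5580)/(188.9400−115.6200)=-0.6942; B=V−Δ·S=124.4297
Self-financing check: at every node Δ·S+B equals the discounted successor values.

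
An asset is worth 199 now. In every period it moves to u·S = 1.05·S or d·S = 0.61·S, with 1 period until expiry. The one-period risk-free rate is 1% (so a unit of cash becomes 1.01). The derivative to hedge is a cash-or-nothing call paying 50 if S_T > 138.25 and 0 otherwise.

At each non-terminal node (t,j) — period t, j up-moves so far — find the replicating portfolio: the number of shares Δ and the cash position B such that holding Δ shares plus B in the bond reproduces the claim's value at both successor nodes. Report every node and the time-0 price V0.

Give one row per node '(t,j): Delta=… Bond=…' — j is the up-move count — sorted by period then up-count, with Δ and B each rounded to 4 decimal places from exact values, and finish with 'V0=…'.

(0,0): Delta=0.5710 Bond=-68.6319
V0=45.0045

Since d<R<u, set p* = (R−d)/(u−d) = 0.9091; price each node as the discounted p*-expectation of its children.
At expiry t=1: V(1,0)=0.0000, V(1,1)=50.0000
Node (0,0) S=199.0000: V=(p*·50.0000+(1−p*)·0.0000)/1.01=45.0045; Δ=(50.0000−0.0000)/(208.9500−121.3900)=0.5710; B=V−Δ·S=-68.6319
Each (Δ,B) replicates both successor values, so the strategy is self-financing and V0 is arbitrage-free.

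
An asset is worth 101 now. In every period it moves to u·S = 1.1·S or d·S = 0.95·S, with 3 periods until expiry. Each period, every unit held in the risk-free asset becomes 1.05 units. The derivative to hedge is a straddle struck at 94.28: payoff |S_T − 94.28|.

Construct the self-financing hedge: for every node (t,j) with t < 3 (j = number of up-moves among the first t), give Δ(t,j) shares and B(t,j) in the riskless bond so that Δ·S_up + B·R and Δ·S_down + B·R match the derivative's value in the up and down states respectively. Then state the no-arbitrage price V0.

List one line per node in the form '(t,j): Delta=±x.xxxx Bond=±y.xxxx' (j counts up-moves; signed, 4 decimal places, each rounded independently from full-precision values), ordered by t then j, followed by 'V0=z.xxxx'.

(0,0): Delta=0.8978 Bond=-70.6240
(1,0): Delta=0.6610 Bond=-51.4361
(1,1): Delta=1.0000 Bond=-85.5147
(2,0): Delta=-0.1241 Bond=17.5573
(2,1): Delta=1.0000 Bond=-89.7905
(2,2): Delta=1.0000 Bond=-89.7905
V0=20.0491

No-arbitrage ⇒ martingale measure with p* = (R−d)/(u−d) = 0.6667.
Payoff layer (t=3): V(3,0)=7.6851, V(3,1)=5.9878, V(3,2)=21.8195, V(3,3)=40.1510
  t=2,j=0: stock 91.1525 → up 100.2678 (V=5.9878), down 86.5949 (V=7.6851). Price 6.2415; hedge Δ=-0.1241, bond B=17.5573.
  t=2,j=1: stock 105.5450 → up 116.0995 (V=21.8195), down 100.2677 (V=5.9878). Price 15.7545; hedge Δ=1.0000, bond B=-89.7905.
  t=2,j=2: stock 122.2100 → up 134.4310 (V=40.1510), down 116.0995 (V=21.8195). Price 32.4195; hedge Δ=1.0000, bond B=-89.7905.
  t=1,j=0: stock 95.9500 → up 105.5450 (V=15.7545), down 91.1525 (V=6.2415). Price 11.9843; hedge Δ=0.6610, bond B=-51.4361.
  t=1,j=1: stock 111.1000 → up 122.2100 (V=32.4195), down 105.5450 (V=15.7545). Price 25.5853; hedge Δ=1.0000, bond B=-85.5147.
  t=0,j=0: stock 101.0000 → up 111.1000 (V=25.5853), down 95.9500 (V=11.9843). Price 20.0491; hedge Δ=0.8978, bond B=-70.6240.
Check: Δ(0,0)·S0 + B(0,0) = 20.0491 = V0.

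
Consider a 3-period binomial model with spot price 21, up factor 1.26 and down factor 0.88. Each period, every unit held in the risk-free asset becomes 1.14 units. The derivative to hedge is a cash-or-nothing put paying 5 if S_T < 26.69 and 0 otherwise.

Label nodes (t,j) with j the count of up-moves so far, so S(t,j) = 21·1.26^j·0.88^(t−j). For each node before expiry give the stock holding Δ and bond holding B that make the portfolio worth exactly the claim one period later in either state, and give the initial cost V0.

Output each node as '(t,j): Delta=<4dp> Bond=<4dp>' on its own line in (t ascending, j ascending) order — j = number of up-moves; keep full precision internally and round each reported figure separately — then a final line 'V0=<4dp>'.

(0,0): Delta=-0.2083 Bond=5.1723
(1,0): Delta=-0.4273 Bond=9.9434
(1,1): Delta=-0.1377 Bond=4.0285
(2,0): Delta=0.0000 Bond=4.3860
(2,1): Delta=-0.5651 Bond=14.5429
(2,2): Delta=0.0000 Bond=0.0000
V0=0.7971

Risk-neutral probability p* = (R−d)/(u−d) = (1.14−0.88)/(1.26−0.88) = 0.6842.
Payoff layer (t=3): V(3,0)=5.0000, V(3,1)=5.0000, V(3,2)=0.0000, V(3,3)=0.0000
(2,0): S=16.2624. Δ = (V_up−V_dn)/(S_up−S_dn) = (5.0000−5.0000)/(20.4906−14.3109) = 0.0000. V = [p*·5.0000 + (1−p*)·5.0000]/1.14 = 4.3860. B = V − Δ·S = 4.3860.
(2,1): S=23.2848. Δ = (V_up−V_dn)/(S_up−S_dn) = (0.0000−5.0000)/(29.3388−20.4906) = -0.5651. V = [p*·0.0000 + (1−p*)·5.0000]/1.14 = 1.3850. B = V − Δ·S = 14.5429.
(2,2): S=33.3396. Δ = (V_up−V_dn)/(S_up−S_dn) = (0.0000−0.0000)/(42.0079−29.3388) = 0.0000. V = [p*·0.0000 + (1−p*)·0.0000]/1.14 = 0.0000. B = V − Δ·S = 0.0000.
(1,0): S=18.4800. Δ = (V_up−V_dn)/(S_up−S_dn) = (1.3850−4.3860)/(23.2848−16.2624) = -0.4273. V = [p*·1.3850 + (1−p*)·4.3860]/1.14 = 2.0462. B = V − Δ·S = 9.9434.
(1,1): S=26.4600. Δ = (V_up−V_dn)/(S_up−S_dn) = (0.0000−1.3850)/(33.3396−23.2848) = -0.1377. V = [p*·0.0000 + (1−p*)·1.3850]/1.14 = 0.3837. B = V − Δ·S = 4.0285.
(0,0): S=21.0000. Δ = (V_up−V_dn)/(S_up−S_dn) = (0.3837−2.0462)/(26.4600−18.4800) = -0.2083. V = [p*·0.3837 + (1−p*)·2.0462]/1.14 = 0.7971. B = V − Δ·S = 5.1723.
Self-financing check: at every node Δ·S+B equals the discounted successor values.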